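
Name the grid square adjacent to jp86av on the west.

JP76xv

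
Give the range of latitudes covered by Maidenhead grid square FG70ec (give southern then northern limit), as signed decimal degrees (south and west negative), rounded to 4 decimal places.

Field F=5, G=6: +5·20° lon, +6·10° lat → SW at lon -80°, lat -30°.
Square 7, 0: +7·2° lon, +0·1° lat → SW at lon -66°, lat -30°.
Subsquare e=4, c=2: +4·0.0833333° lon, +2·0.0416667° lat → SW at lon -65.6667°, lat -29.9167°.
Cell spans 0.0833333° lon × 0.0416667° lat.
south -29.9167, north -29.8750.

-29.9167, -29.8750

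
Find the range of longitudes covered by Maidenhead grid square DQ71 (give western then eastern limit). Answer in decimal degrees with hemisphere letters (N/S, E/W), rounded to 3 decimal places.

106.000° W, 104.000° W

Field D=3, Q=16: +3·20° lon, +16·10° lat → SW at lon -120°, lat 70°.
Square 7, 1: +7·2° lon, +1·1° lat → SW at lon -106°, lat 71°.
Cell spans 2° lon × 1° lat.
west 106.000° W, east 104.000° W.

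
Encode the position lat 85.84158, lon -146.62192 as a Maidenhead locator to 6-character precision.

Add 180° to longitude and 90° to latitude: 33.3781, 175.8416.
Field: 33.3781/20 → 1 → B, 175.8416/10 → 17 → R; chars BR.
Square: 13.3781/2 → 6, 5.8416/1 → 5; chars 65.
Subsquare: 1.3781/0.0833333 → 16 → q, 0.8416/0.0416667 → 20 → u; chars qu.

BR65qu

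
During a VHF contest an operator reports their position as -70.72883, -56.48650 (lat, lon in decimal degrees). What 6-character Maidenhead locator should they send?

Add 180° to longitude and 90° to latitude: 123.5135, 19.2712.
Field (20°×10°, letters A–R): 123.5135/20 → 6 → G, 19.2712/10 → 1 → B; chars GB.
Square (2°×1°, digits 0–9): 3.5135/2 → 1, 9.2712/1 → 9; chars 19.
Subsquare (5′×2.5′, letters a–x): 1.5135/0.0833333 → 18 → s, 0.2712/0.0416667 → 6 → g; chars sg.

GB19sg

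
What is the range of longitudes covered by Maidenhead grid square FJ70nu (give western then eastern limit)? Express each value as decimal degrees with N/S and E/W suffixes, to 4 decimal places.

Field F=5, J=9: +5·20° lon, +9·10° lat → SW at lon -80°, lat 0°.
Square 7, 0: +7·2° lon, +0·1° lat → SW at lon -66°, lat 0°.
Subsquare n=13, u=20: +13·0.0833333° lon, +20·0.0416667° lat → SW at lon -64.9167°, lat 0.833333°.
Cell spans 0.0833333° lon × 0.0416667° lat.
west 64.9167° W, east 64.8333° W.

64.9167° W, 64.8333° W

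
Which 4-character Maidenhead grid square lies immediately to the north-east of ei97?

FI08

Longitude square 9; +1 → 10, wraps to 0, carry into field.
Longitude field E = 4; +1 → 5 = F.
Latitude square 7; +1 → 8.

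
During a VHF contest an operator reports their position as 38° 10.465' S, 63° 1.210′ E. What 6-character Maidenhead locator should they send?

Add 180° to longitude and 90° to latitude: 243.0202, 51.8256.
Field (20°×10°, letters A–R): lon ⌊243.0202/20⌋ = 12 → M; lat ⌊51.8256/10⌋ = 5 → F.
Square (2°×1°, digits 0–9): lon ⌊3.0202/2⌋ = 1; lat ⌊1.8256/1⌋ = 1.
Subsquare (5′×2.5′, letters a–x): lon ⌊1.0202/0.0833333⌋ = 12 → m; lat ⌊0.8256/0.0416667⌋ = 19 → t.

MF11mt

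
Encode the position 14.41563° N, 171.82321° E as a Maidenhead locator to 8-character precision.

Offset from 180°W / 90°S: lon 351.82321°, lat 104.41563°.
Field: lon ⌊351.82321/20⌋ = 17 → R; lat ⌊104.41563/10⌋ = 10 → K.
Square: lon ⌊11.82321/2⌋ = 5; lat ⌊4.41563/1⌋ = 4.
Subsquare: lon ⌊1.82321/0.0833333⌋ = 21 → v; lat ⌊0.41563/0.0416667⌋ = 9 → j.
Extended square: lon ⌊0.07321/0.00833333⌋ = 8; lat ⌊0.04063/0.00416667⌋ = 9.

RK54vj89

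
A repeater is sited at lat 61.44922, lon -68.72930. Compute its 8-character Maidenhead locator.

FP51pk27

Add 180° to longitude and 90° to latitude: 111.27070, 151.44922.
Field: lon ⌊111.27070/20⌋ = 5 → F; lat ⌊151.44922/10⌋ = 15 → P.
Square: lon ⌊11.27070/2⌋ = 5; lat ⌊1.44922/1⌋ = 1.
Subsquare: lon ⌊1.27070/0.0833333⌋ = 15 → p; lat ⌊0.44922/0.0416667⌋ = 10 → k.
Extended square: lon ⌊0.02070/0.00833333⌋ = 2; lat ⌊0.03255/0.00416667⌋ = 7.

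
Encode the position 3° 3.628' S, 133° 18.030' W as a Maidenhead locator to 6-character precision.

Shift to the Maidenhead origin (180°W, 90°S): lon 46.6995, lat 86.9395.
Field (20°×10°, letters A–R): lon ⌊46.6995/20⌋ = 2 → C; lat ⌊86.9395/10⌋ = 8 → I.
Square (2°×1°, digits 0–9): lon ⌊6.6995/2⌋ = 3; lat ⌊6.9395/1⌋ = 6.
Subsquare (5′×2.5′, letters a–x): lon ⌊0.6995/0.0833333⌋ = 8 → i; lat ⌊0.9395/0.0416667⌋ = 22 → w.

CI36iw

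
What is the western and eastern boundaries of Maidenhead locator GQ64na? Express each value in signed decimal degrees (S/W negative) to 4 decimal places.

Field G=6, Q=16: +6·20° lon, +16·10° lat → SW at lon -60°, lat 70°.
Square 6, 4: +6·2° lon, +4·1° lat → SW at lon -48°, lat 74°.
Subsquare n=13, a=0: +13·0.0833333° lon, +0·0.0416667° lat → SW at lon -46.9167°, lat 74°.
Cell spans 0.0833333° lon × 0.0416667° lat.
west -46.9167, east -46.8333.

-46.9167, -46.8333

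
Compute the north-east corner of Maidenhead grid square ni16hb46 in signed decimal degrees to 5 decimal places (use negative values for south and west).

Field N=13, I=8: +13·20° lon, +8·10° lat → SW at lon 80°, lat -10°.
Square 1, 6: +1·2° lon, +6·1° lat → SW at lon 82°, lat -4°.
Subsquare h=7, b=1: +7·0.0833333° lon, +1·0.0416667° lat → SW at lon 82.5833°, lat -3.95833°.
Extended square 4, 6: +4·0.00833333° lon, +6·0.00416667° lat → SW at lon 82.6167°, lat -3.93333°.
Cell spans 0.00833333° lon × 0.00416667° lat. NE corner is SW corner plus one full cell.
latitude -3.92917, longitude 82.62500.

-3.92917, 82.62500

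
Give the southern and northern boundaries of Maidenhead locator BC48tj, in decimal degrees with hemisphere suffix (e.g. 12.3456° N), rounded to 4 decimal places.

61.6250° S, 61.5833° S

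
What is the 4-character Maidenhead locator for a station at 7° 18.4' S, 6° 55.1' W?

II62

Shift to the Maidenhead origin (180°W, 90°S): lon 173.08, lat 82.69.
Field: 173.08/20 → 8 → I, 82.69/10 → 8 → I; chars II.
Square: 13.08/2 → 6, 2.69/1 → 2; chars 62.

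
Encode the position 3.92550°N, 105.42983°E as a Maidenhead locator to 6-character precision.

OJ23rw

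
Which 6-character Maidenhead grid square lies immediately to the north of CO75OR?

CO75os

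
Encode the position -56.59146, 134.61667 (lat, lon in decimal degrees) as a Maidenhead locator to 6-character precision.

PD73hj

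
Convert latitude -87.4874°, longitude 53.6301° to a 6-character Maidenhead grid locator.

LA62tm

Offset from 180°W / 90°S: lon 233.6301°, lat 2.5126°.
Field: 233.6301/20 → 11 → L, 2.5126/10 → 0 → A; chars LA.
Square: 13.6301/2 → 6, 2.5126/1 → 2; chars 62.
Subsquare: 1.6301/0.0833333 → 19 → t, 0.5126/0.0416667 → 12 → m; chars tm.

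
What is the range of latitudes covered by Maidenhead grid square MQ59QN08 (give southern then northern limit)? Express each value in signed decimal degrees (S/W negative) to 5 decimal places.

79.57500, 79.57917

Field M=12, Q=16: +12·20° lon, +16·10° lat → SW at lon 60°, lat 70°.
Square 5, 9: +5·2° lon, +9·1° lat → SW at lon 70°, lat 79°.
Subsquare q=16, n=13: +16·0.0833333° lon, +13·0.0416667° lat → SW at lon 71.3333°, lat 79.5417°.
Extended square 0, 8: +0·0.00833333° lon, +8·0.00416667° lat → SW at lon 71.3333°, lat 79.575°.
Cell spans 0.00833333° lon × 0.00416667° lat.
south 79.57500, north 79.57917.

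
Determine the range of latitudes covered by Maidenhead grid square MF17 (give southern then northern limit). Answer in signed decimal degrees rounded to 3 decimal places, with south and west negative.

-33.000, -32.000

Field M=12, F=5: +12·20° lon, +5·10° lat → SW at lon 60°, lat -40°.
Square 1, 7: +1·2° lon, +7·1° lat → SW at lon 62°, lat -33°.
Cell spans 2° lon × 1° lat.
south -33.000, north -32.000.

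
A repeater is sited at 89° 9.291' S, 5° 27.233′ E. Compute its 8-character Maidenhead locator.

Offset from 180°W / 90°S: lon 185.45388°, lat 0.84515°.
Field (20°×10°, letters A–R): lon ⌊185.45388/20⌋ = 9 → J; lat ⌊0.84515/10⌋ = 0 → A.
Square (2°×1°, digits 0–9): lon ⌊5.45388/2⌋ = 2; lat ⌊0.84515/1⌋ = 0.
Subsquare (5′×2.5′, letters a–x): lon ⌊1.45388/0.0833333⌋ = 17 → r; lat ⌊0.84515/0.0416667⌋ = 20 → u.
Extended square (30″×15″, digits 0–9): lon ⌊0.03722/0.00833333⌋ = 4; lat ⌊0.01182/0.00416667⌋ = 2.

JA20ru42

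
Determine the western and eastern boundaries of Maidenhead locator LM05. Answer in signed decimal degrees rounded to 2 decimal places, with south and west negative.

Field L=11, M=12: +11·20° lon, +12·10° lat → SW at lon 40°, lat 30°.
Square 0, 5: +0·2° lon, +5·1° lat → SW at lon 40°, lat 35°.
Cell spans 2° lon × 1° lat.
west 40.00, east 42.00.

40.00, 42.00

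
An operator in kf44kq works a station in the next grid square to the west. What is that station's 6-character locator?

KF44jq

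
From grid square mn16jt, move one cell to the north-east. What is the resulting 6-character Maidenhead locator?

MN16ku

Longitude subsquare j = 9; +1 → 10 = k.
Latitude subsquare t = 19; +1 → 20 = u.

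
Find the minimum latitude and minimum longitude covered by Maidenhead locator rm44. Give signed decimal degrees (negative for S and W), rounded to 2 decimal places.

34.00, 168.00

Field R=17, M=12: +17·20° lon, +12·10° lat → SW at lon 160°, lat 30°.
Square 4, 4: +4·2° lon, +4·1° lat → SW at lon 168°, lat 34°.
latitude 34.00, longitude 168.00.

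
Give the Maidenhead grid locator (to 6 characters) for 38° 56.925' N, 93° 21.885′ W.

Add 180° to longitude and 90° to latitude: 86.6352, 128.9487.
Field (20°×10°, letters A–R): lon ⌊86.6352/20⌋ = 4 → E; lat ⌊128.9487/10⌋ = 12 → M.
Square (2°×1°, digits 0–9): lon ⌊6.6352/2⌋ = 3; lat ⌊8.9487/1⌋ = 8.
Subsquare (5′×2.5′, letters a–x): lon ⌊0.6352/0.0833333⌋ = 7 → h; lat ⌊0.9487/0.0416667⌋ = 22 → w.

EM38hw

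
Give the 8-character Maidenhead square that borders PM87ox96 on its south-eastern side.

Longitude extended square 9; +1 → 10, wraps to 0, carry into subsquare.
Longitude subsquare o = 14; +1 → 15 = p.
Latitude extended square 6; −1 → 5.

PM87px05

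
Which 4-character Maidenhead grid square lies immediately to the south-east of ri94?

Longitude square 9; +1 → 10, wraps to 0, carry into field.
Longitude field R = 17; +1 → 18, wraps to 0 = A, wrapping around the antimeridian.
Latitude square 4; −1 → 3.

AI03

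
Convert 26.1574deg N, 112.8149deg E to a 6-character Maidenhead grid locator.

OL66jd

Add 180° to longitude and 90° to latitude: 292.8149, 116.1574.
Field (20°×10°, letters A–R): lon ⌊292.8149/20⌋ = 14 → O; lat ⌊116.1574/10⌋ = 11 → L.
Square (2°×1°, digits 0–9): lon ⌊12.8149/2⌋ = 6; lat ⌊6.1574/1⌋ = 6.
Subsquare (5′×2.5′, letters a–x): lon ⌊0.8149/0.0833333⌋ = 9 → j; lat ⌊0.1574/0.0416667⌋ = 3 → d.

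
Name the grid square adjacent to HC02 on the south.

Latitude square 2; −1 → 1.
The longitude characters are unchanged.

HC01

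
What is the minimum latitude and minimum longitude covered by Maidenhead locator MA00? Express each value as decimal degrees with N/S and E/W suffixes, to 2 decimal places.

Field M=12, A=0: +12·20° lon, +0·10° lat → SW at lon 60°, lat -90°.
Square 0, 0: +0·2° lon, +0·1° lat → SW at lon 60°, lat -90°.
latitude 90.00° S, longitude 60.00° E.

90.00° S, 60.00° E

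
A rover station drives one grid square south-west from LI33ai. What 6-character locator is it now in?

LI23xh

Longitude subsquare a = 0; −1 → -1, wraps to 23 = x, carry into square.
Longitude square 3; −1 → 2.
Latitude subsquare i = 8; −1 → 7 = h.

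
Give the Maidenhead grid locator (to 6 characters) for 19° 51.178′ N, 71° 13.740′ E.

Offset from 180°W / 90°S: lon 251.2290°, lat 109.8530°.
Field: lon ⌊251.2290/20⌋ = 12 → M; lat ⌊109.8530/10⌋ = 10 → K.
Square: lon ⌊11.2290/2⌋ = 5; lat ⌊9.8530/1⌋ = 9.
Subsquare: lon ⌊1.2290/0.0833333⌋ = 14 → o; lat ⌊0.8530/0.0416667⌋ = 20 → u.

MK59ou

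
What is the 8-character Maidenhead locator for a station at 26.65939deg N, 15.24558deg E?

JL76op98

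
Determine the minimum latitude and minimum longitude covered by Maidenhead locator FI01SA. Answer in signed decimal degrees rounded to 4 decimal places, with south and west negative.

-9.0000, -78.5000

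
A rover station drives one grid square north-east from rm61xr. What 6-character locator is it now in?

RM71as

Longitude subsquare x = 23; +1 → 24, wraps to 0 = a, carry into square.
Longitude square 6; +1 → 7.
Latitude subsquare r = 17; +1 → 18 = s.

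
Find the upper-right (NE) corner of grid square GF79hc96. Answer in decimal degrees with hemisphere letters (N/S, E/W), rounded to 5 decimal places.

30.88750° S, 45.33333° W

Field G=6, F=5: +6·20° lon, +5·10° lat → SW at lon -60°, lat -40°.
Square 7, 9: +7·2° lon, +9·1° lat → SW at lon -46°, lat -31°.
Subsquare h=7, c=2: +7·0.0833333° lon, +2·0.0416667° lat → SW at lon -45.4167°, lat -30.9167°.
Extended square 9, 6: +9·0.00833333° lon, +6·0.00416667° lat → SW at lon -45.3417°, lat -30.8917°.
Cell spans 0.00833333° lon × 0.00416667° lat. NE corner is SW corner plus one full cell.
latitude 30.88750° S, longitude 45.33333° W.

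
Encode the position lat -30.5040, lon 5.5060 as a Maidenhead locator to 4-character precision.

JF29

Add 180° to longitude and 90° to latitude: 185.51, 59.50.
Field: lon ⌊185.51/20⌋ = 9 → J; lat ⌊59.50/10⌋ = 5 → F.
Square: lon ⌊5.51/2⌋ = 2; lat ⌊9.50/1⌋ = 9.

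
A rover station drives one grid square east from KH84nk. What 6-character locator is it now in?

KH84ok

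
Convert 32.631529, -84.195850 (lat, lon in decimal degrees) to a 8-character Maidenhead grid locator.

EM72vp61

Offset from 180°W / 90°S: lon 95.80415°, lat 122.63153°.
Field (20°×10°, letters A–R): lon ⌊95.80415/20⌋ = 4 → E; lat ⌊122.63153/10⌋ = 12 → M.
Square (2°×1°, digits 0–9): lon ⌊15.80415/2⌋ = 7; lat ⌊2.63153/1⌋ = 2.
Subsquare (5′×2.5′, letters a–x): lon ⌊1.80415/0.0833333⌋ = 21 → v; lat ⌊0.63153/0.0416667⌋ = 15 → p.
Extended square (30″×15″, digits 0–9): lon ⌊0.05415/0.00833333⌋ = 6; lat ⌊0.00653/0.00416667⌋ = 1.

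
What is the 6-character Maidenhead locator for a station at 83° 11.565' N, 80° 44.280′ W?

Offset from 180°W / 90°S: lon 99.2620°, lat 173.1927°.
Field: 99.2620/20 → 4 → E, 173.1927/10 → 17 → R; chars ER.
Square: 19.2620/2 → 9, 3.1927/1 → 3; chars 93.
Subsquare: 1.2620/0.0833333 → 15 → p, 0.1927/0.0416667 → 4 → e; chars pe.

ER93pe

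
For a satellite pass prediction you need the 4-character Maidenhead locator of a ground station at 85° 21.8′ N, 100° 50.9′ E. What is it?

OR05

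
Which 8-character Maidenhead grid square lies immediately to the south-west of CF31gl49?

Longitude extended square 4; −1 → 3.
Latitude extended square 9; −1 → 8.

CF31gl38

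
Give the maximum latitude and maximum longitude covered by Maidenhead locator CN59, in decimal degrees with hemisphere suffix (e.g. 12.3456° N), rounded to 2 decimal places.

50.00° N, 128.00° W

Field C=2, N=13: +2·20° lon, +13·10° lat → SW at lon -140°, lat 40°.
Square 5, 9: +5·2° lon, +9·1° lat → SW at lon -130°, lat 49°.
Cell spans 2° lon × 1° lat. NE corner is SW corner plus one full cell.
latitude 50.00° N, longitude 128.00° W.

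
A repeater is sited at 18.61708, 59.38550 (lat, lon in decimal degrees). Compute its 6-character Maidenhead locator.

LK98qo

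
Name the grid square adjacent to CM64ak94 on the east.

CM64bk04

Longitude extended square 9; +1 → 10, wraps to 0, carry into subsquare.
Longitude subsquare a = 0; +1 → 1 = b.
The latitude characters are unchanged.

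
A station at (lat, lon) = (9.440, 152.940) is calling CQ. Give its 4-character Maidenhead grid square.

QJ69

Offset from 180°W / 90°S: lon 332.94°, lat 99.44°.
Field: 332.94/20 → 16 → Q, 99.44/10 → 9 → J; chars QJ.
Square: 12.94/2 → 6, 9.44/1 → 9; chars 69.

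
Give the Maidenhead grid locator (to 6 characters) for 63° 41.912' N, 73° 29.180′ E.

MP63rq

Offset from 180°W / 90°S: lon 253.4863°, lat 153.6985°.
Field: lon ⌊253.4863/20⌋ = 12 → M; lat ⌊153.6985/10⌋ = 15 → P.
Square: lon ⌊13.4863/2⌋ = 6; lat ⌊3.6985/1⌋ = 3.
Subsquare: lon ⌊1.4863/0.0833333⌋ = 17 → r; lat ⌊0.6985/0.0416667⌋ = 16 → q.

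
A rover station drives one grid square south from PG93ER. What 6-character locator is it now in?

Latitude subsquare r = 17; −1 → 16 = q.
The longitude characters are unchanged.

PG93eq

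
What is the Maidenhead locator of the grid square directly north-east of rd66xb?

RD76ac

Longitude subsquare x = 23; +1 → 24, wraps to 0 = a, carry into square.
Longitude square 6; +1 → 7.
Latitude subsquare b = 1; +1 → 2 = c.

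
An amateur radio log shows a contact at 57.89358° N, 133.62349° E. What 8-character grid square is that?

Add 180° to longitude and 90° to latitude: 313.62349, 147.89358.
Field: lon ⌊313.62349/20⌋ = 15 → P; lat ⌊147.89358/10⌋ = 14 → O.
Square: lon ⌊13.62349/2⌋ = 6; lat ⌊7.89358/1⌋ = 7.
Subsquare: lon ⌊1.62349/0.0833333⌋ = 19 → t; lat ⌊0.89358/0.0416667⌋ = 21 → v.
Extended square: lon ⌊0.04016/0.00833333⌋ = 4; lat ⌊0.01858/0.00416667⌋ = 4.

PO67tv44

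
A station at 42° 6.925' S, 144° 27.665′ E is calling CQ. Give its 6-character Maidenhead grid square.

QE27fv

Shift to the Maidenhead origin (180°W, 90°S): lon 324.4611, lat 47.8846.
Field: lon ⌊324.4611/20⌋ = 16 → Q; lat ⌊47.8846/10⌋ = 4 → E.
Square: lon ⌊4.4611/2⌋ = 2; lat ⌊7.8846/1⌋ = 7.
Subsquare: lon ⌊0.4611/0.0833333⌋ = 5 → f; lat ⌊0.8846/0.0416667⌋ = 21 → v.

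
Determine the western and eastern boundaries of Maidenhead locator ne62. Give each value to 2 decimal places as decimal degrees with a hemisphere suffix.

92.00° E, 94.00° E

Field N=13, E=4: +13·20° lon, +4·10° lat → SW at lon 80°, lat -50°.
Square 6, 2: +6·2° lon, +2·1° lat → SW at lon 92°, lat -48°.
Cell spans 2° lon × 1° lat.
west 92.00° E, east 94.00° E.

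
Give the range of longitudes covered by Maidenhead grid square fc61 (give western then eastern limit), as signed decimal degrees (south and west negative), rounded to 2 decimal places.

-68.00, -66.00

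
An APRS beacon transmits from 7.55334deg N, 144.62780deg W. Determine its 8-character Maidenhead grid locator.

BJ77qn42

Offset from 180°W / 90°S: lon 35.37220°, lat 97.55334°.
Field: 35.37220/20 → 1 → B, 97.55334/10 → 9 → J; chars BJ.
Square: 15.37220/2 → 7, 7.55334/1 → 7; chars 77.
Subsquare: 1.37220/0.0833333 → 16 → q, 0.55334/0.0416667 → 13 → n; chars qn.
Extended square: 0.03887/0.00833333 → 4, 0.01167/0.00416667 → 2; chars 42.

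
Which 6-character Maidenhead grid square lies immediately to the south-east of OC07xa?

OC16ax

Longitude subsquare x = 23; +1 → 24, wraps to 0 = a, carry into square.
Longitude square 0; +1 → 1.
Latitude subsquare a = 0; −1 → -1, wraps to 23 = x, carry into square.
Latitude square 7; −1 → 6.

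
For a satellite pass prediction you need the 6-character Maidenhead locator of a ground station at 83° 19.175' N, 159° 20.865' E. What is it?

QR93qh

Shift to the Maidenhead origin (180°W, 90°S): lon 339.3478, lat 173.3196.
Field: 339.3478/20 → 16 → Q, 173.3196/10 → 17 → R; chars QR.
Square: 19.3478/2 → 9, 3.3196/1 → 3; chars 93.
Subsquare: 1.3478/0.0833333 → 16 → q, 0.3196/0.0416667 → 7 → h; chars qh.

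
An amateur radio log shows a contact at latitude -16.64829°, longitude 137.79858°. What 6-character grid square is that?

PH83vi

Add 180° to longitude and 90° to latitude: 317.7986, 73.3517.
Field (20°×10°, letters A–R): lon ⌊317.7986/20⌋ = 15 → P; lat ⌊73.3517/10⌋ = 7 → H.
Square (2°×1°, digits 0–9): lon ⌊17.7986/2⌋ = 8; lat ⌊3.3517/1⌋ = 3.
Subsquare (5′×2.5′, letters a–x): lon ⌊1.7986/0.0833333⌋ = 21 → v; lat ⌊0.3517/0.0416667⌋ = 8 → i.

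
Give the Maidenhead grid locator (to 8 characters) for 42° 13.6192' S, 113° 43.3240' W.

DE37ds35

Shift to the Maidenhead origin (180°W, 90°S): lon 66.27793, lat 47.77301.
Field (20°×10°, letters A–R): lon ⌊66.27793/20⌋ = 3 → D; lat ⌊47.77301/10⌋ = 4 → E.
Square (2°×1°, digits 0–9): lon ⌊6.27793/2⌋ = 3; lat ⌊7.77301/1⌋ = 7.
Subsquare (5′×2.5′, letters a–x): lon ⌊0.27793/0.0833333⌋ = 3 → d; lat ⌊0.77301/0.0416667⌋ = 18 → s.
Extended square (30″×15″, digits 0–9): lon ⌊0.02793/0.00833333⌋ = 3; lat ⌊0.02301/0.00416667⌋ = 5.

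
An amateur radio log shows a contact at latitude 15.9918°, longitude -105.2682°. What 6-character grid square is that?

DK75ix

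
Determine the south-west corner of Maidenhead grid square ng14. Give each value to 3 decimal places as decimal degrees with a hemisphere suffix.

Field N=13, G=6: +13·20° lon, +6·10° lat → SW at lon 80°, lat -30°.
Square 1, 4: +1·2° lon, +4·1° lat → SW at lon 82°, lat -26°.
latitude 26.000° S, longitude 82.000° E.

26.000° S, 82.000° E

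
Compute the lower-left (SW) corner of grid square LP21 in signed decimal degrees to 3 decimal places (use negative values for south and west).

61.000, 44.000

Field L=11, P=15: +11·20° lon, +15·10° lat → SW at lon 40°, lat 60°.
Square 2, 1: +2·2° lon, +1·1° lat → SW at lon 44°, lat 61°.
latitude 61.000, longitude 44.000.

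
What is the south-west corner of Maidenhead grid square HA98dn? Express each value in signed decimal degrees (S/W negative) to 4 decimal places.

Field H=7, A=0: +7·20° lon, +0·10° lat → SW at lon -40°, lat -90°.
Square 9, 8: +9·2° lon, +8·1° lat → SW at lon -22°, lat -82°.
Subsquare d=3, n=13: +3·0.0833333° lon, +13·0.0416667° lat → SW at lon -21.75°, lat -81.4583°.
latitude -81.4583, longitude -21.7500.

-81.4583, -21.7500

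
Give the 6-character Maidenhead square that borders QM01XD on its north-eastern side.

QM11ae

Longitude subsquare x = 23; +1 → 24, wraps to 0 = a, carry into square.
Longitude square 0; +1 → 1.
Latitude subsquare d = 3; +1 → 4 = e.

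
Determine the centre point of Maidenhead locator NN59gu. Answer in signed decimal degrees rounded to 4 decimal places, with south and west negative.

49.8542, 90.5417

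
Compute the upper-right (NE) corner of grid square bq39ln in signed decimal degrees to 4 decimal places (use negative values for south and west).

79.5833, -153.0000

Field B=1, Q=16: +1·20° lon, +16·10° lat → SW at lon -160°, lat 70°.
Square 3, 9: +3·2° lon, +9·1° lat → SW at lon -154°, lat 79°.
Subsquare l=11, n=13: +11·0.0833333° lon, +13·0.0416667° lat → SW at lon -153.083°, lat 79.5417°.
Cell spans 0.0833333° lon × 0.0416667° lat. NE corner is SW corner plus one full cell.
latitude 79.5833, longitude -153.0000.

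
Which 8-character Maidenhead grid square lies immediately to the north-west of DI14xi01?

Longitude extended square 0; −1 → -1, wraps to 9, carry into subsquare.
Longitude subsquare x = 23; −1 → 22 = w.
Latitude extended square 1; +1 → 2.

DI14wi92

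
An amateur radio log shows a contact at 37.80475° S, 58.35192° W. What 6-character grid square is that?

Offset from 180°W / 90°S: lon 121.6481°, lat 52.1953°.
Field: 121.6481/20 → 6 → G, 52.1953/10 → 5 → F; chars GF.
Square: 1.6481/2 → 0, 2.1953/1 → 2; chars 02.
Subsquare: 1.6481/0.0833333 → 19 → t, 0.1953/0.0416667 → 4 → e; chars te.

GF02te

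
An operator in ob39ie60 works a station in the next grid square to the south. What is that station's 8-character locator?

OB39id69

Latitude extended square 0; −1 → -1, wraps to 9, carry into subsquare.
Latitude subsquare e = 4; −1 → 3 = d.
The longitude characters are unchanged.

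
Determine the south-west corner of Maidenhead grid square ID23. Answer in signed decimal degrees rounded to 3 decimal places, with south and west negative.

Field I=8, D=3: +8·20° lon, +3·10° lat → SW at lon -20°, lat -60°.
Square 2, 3: +2·2° lon, +3·1° lat → SW at lon -16°, lat -57°.
latitude -57.000, longitude -16.000.

-57.000, -16.000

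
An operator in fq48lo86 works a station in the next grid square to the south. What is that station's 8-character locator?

FQ48lo85

Latitude extended square 6; −1 → 5.
The longitude characters are unchanged.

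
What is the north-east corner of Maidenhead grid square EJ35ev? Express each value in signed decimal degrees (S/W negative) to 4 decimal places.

Field E=4, J=9: +4·20° lon, +9·10° lat → SW at lon -100°, lat 0°.
Square 3, 5: +3·2° lon, +5·1° lat → SW at lon -94°, lat 5°.
Subsquare e=4, v=21: +4·0.0833333° lon, +21·0.0416667° lat → SW at lon -93.6667°, lat 5.875°.
Cell spans 0.0833333° lon × 0.0416667° lat. NE corner is SW corner plus one full cell.
latitude 5.9167, longitude -93.5833.

5.9167, -93.5833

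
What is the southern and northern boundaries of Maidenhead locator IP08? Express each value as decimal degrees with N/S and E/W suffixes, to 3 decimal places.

68.000° N, 69.000° N

Field I=8, P=15: +8·20° lon, +15·10° lat → SW at lon -20°, lat 60°.
Square 0, 8: +0·2° lon, +8·1° lat → SW at lon -20°, lat 68°.
Cell spans 2° lon × 1° lat.
south 68.000° N, north 69.000° N.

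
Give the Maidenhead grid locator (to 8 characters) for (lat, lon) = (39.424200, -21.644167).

HM99ek21

Shift to the Maidenhead origin (180°W, 90°S): lon 158.35583, lat 129.42420.
Field (20°×10°, letters A–R): 158.35583/20 → 7 → H, 129.42420/10 → 12 → M; chars HM.
Square (2°×1°, digits 0–9): 18.35583/2 → 9, 9.42420/1 → 9; chars 99.
Subsquare (5′×2.5′, letters a–x): 0.35583/0.0833333 → 4 → e, 0.42420/0.0416667 → 10 → k; chars ek.
Extended square (30″×15″, digits 0–9): 0.02250/0.00833333 → 2, 0.00753/0.00416667 → 1; chars 21.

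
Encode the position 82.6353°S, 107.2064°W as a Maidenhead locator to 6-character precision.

Shift to the Maidenhead origin (180°W, 90°S): lon 72.7936, lat 7.3647.
Field: 72.7936/20 → 3 → D, 7.3647/10 → 0 → A; chars DA.
Square: 12.7936/2 → 6, 7.3647/1 → 7; chars 67.
Subsquare: 0.7936/0.0833333 → 9 → j, 0.3647/0.0416667 → 8 → i; chars ji.

DA67ji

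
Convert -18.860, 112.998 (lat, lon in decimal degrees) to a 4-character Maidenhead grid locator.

Shift to the Maidenhead origin (180°W, 90°S): lon 293.00, lat 71.14.
Field: 293.00/20 → 14 → O, 71.14/10 → 7 → H; chars OH.
Square: 13.00/2 → 6, 1.14/1 → 1; chars 61.

OH61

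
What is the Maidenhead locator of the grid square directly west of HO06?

GO96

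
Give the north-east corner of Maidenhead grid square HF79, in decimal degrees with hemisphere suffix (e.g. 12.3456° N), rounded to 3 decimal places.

Field H=7, F=5: +7·20° lon, +5·10° lat → SW at lon -40°, lat -40°.
Square 7, 9: +7·2° lon, +9·1° lat → SW at lon -26°, lat -31°.
Cell spans 2° lon × 1° lat. NE corner is SW corner plus one full cell.
latitude 30.000° S, longitude 24.000° W.

30.000° S, 24.000° W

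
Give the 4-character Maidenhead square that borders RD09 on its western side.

Longitude square 0; −1 → -1, wraps to 9, carry into field.
Longitude field R = 17; −1 → 16 = Q.
The latitude characters are unchanged.

QD99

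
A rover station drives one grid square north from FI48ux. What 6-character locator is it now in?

FI49ua

Latitude subsquare x = 23; +1 → 24, wraps to 0 = a, carry into square.
Latitude square 8; +1 → 9.
The longitude characters are unchanged.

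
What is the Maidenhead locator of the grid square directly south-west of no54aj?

Longitude subsquare a = 0; −1 → -1, wraps to 23 = x, carry into square.
Longitude square 5; −1 → 4.
Latitude subsquare j = 9; −1 → 8 = i.

NO44xi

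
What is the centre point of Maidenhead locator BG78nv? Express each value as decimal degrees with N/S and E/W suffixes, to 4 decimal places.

21.1042° S, 144.8750° W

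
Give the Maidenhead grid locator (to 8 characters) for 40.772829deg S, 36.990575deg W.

HE19mf14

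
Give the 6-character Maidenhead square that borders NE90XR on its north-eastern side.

Longitude subsquare x = 23; +1 → 24, wraps to 0 = a, carry into square.
Longitude square 9; +1 → 10, wraps to 0, carry into field.
Longitude field N = 13; +1 → 14 = O.
Latitude subsquare r = 17; +1 → 18 = s.

OE00as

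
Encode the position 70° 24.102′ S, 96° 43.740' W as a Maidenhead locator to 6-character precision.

EB19po

Add 180° to longitude and 90° to latitude: 83.2710, 19.5983.
Field: 83.2710/20 → 4 → E, 19.5983/10 → 1 → B; chars EB.
Square: 3.2710/2 → 1, 9.5983/1 → 9; chars 19.
Subsquare: 1.2710/0.0833333 → 15 → p, 0.5983/0.0416667 → 14 → o; chars po.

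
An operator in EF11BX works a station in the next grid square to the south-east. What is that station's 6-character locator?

EF11cw

Longitude subsquare b = 1; +1 → 2 = c.
Latitude subsquare x = 23; −1 → 22 = w.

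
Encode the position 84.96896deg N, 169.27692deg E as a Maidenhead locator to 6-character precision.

RR44px

Offset from 180°W / 90°S: lon 349.2769°, lat 174.9690°.
Field: lon ⌊349.2769/20⌋ = 17 → R; lat ⌊174.9690/10⌋ = 17 → R.
Square: lon ⌊9.2769/2⌋ = 4; lat ⌊4.9690/1⌋ = 4.
Subsquare: lon ⌊1.2769/0.0833333⌋ = 15 → p; lat ⌊0.9690/0.0416667⌋ = 23 → x.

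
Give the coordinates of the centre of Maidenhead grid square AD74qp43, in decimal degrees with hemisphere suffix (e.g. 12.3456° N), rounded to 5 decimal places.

Field A=0, D=3: +0·20° lon, +3·10° lat → SW at lon -180°, lat -60°.
Square 7, 4: +7·2° lon, +4·1° lat → SW at lon -166°, lat -56°.
Subsquare q=16, p=15: +16·0.0833333° lon, +15·0.0416667° lat → SW at lon -164.667°, lat -55.375°.
Extended square 4, 3: +4·0.00833333° lon, +3·0.00416667° lat → SW at lon -164.633°, lat -55.3625°.
Cell spans 0.00833333° lon × 0.00416667° lat. Centre is SW corner plus half of each.
latitude 55.36042° S, longitude 164.62917° W.

55.36042° S, 164.62917° W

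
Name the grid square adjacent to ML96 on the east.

NL06

Longitude square 9; +1 → 10, wraps to 0, carry into field.
Longitude field M = 12; +1 → 13 = N.
The latitude characters are unchanged.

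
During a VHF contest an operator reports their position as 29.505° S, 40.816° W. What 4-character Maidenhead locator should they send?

GG90

Shift to the Maidenhead origin (180°W, 90°S): lon 139.18, lat 60.50.
Field (20°×10°, letters A–R): lon ⌊139.18/20⌋ = 6 → G; lat ⌊60.50/10⌋ = 6 → G.
Square (2°×1°, digits 0–9): lon ⌊19.18/2⌋ = 9; lat ⌊0.50/1⌋ = 0.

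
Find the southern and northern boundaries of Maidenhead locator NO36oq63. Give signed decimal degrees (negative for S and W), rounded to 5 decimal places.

56.67917, 56.68333

Field N=13, O=14: +13·20° lon, +14·10° lat → SW at lon 80°, lat 50°.
Square 3, 6: +3·2° lon, +6·1° lat → SW at lon 86°, lat 56°.
Subsquare o=14, q=16: +14·0.0833333° lon, +16·0.0416667° lat → SW at lon 87.1667°, lat 56.6667°.
Extended square 6, 3: +6·0.00833333° lon, +3·0.00416667° lat → SW at lon 87.2167°, lat 56.6792°.
Cell spans 0.00833333° lon × 0.00416667° lat.
south 56.67917, north 56.68333.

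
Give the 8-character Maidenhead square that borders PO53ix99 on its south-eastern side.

Longitude extended square 9; +1 → 10, wraps to 0, carry into subsquare.
Longitude subsquare i = 8; +1 → 9 = j.
Latitude extended square 9; −1 → 8.

PO53jx08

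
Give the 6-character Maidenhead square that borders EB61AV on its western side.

Longitude subsquare a = 0; −1 → -1, wraps to 23 = x, carry into square.
Longitude square 6; −1 → 5.
The latitude characters are unchanged.

EB51xv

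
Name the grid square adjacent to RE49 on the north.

RF40

Latitude square 9; +1 → 10, wraps to 0, carry into field.
Latitude field E = 4; +1 → 5 = F.
The longitude characters are unchanged.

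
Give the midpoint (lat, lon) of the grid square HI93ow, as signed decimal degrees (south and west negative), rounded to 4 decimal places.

-6.0625, -20.7917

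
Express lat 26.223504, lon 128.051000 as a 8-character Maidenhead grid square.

PL46af63

Shift to the Maidenhead origin (180°W, 90°S): lon 308.05100, lat 116.22350.
Field (20°×10°, letters A–R): 308.05100/20 → 15 → P, 116.22350/10 → 11 → L; chars PL.
Square (2°×1°, digits 0–9): 8.05100/2 → 4, 6.22350/1 → 6; chars 46.
Subsquare (5′×2.5′, letters a–x): 0.05100/0.0833333 → 0 → a, 0.22350/0.0416667 → 5 → f; chars af.
Extended square (30″×15″, digits 0–9): 0.05100/0.00833333 → 6, 0.01517/0.00416667 → 3; chars 63.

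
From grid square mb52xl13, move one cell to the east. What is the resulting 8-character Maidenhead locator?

MB52xl23

Longitude extended square 1; +1 → 2.
The latitude characters are unchanged.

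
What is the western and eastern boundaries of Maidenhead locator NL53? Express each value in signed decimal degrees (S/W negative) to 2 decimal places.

Field N=13, L=11: +13·20° lon, +11·10° lat → SW at lon 80°, lat 20°.
Square 5, 3: +5·2° lon, +3·1° lat → SW at lon 90°, lat 23°.
Cell spans 2° lon × 1° lat.
west 90.00, east 92.00.

90.00, 92.00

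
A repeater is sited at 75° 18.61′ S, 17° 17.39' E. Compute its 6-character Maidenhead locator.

Shift to the Maidenhead origin (180°W, 90°S): lon 197.2898, lat 14.6898.
Field: 197.2898/20 → 9 → J, 14.6898/10 → 1 → B; chars JB.
Square: 17.2898/2 → 8, 4.6898/1 → 4; chars 84.
Subsquare: 1.2898/0.0833333 → 15 → p, 0.6898/0.0416667 → 16 → q; chars pq.

JB84pq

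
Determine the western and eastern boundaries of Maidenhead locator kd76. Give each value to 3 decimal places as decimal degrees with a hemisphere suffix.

34.000° E, 36.000° E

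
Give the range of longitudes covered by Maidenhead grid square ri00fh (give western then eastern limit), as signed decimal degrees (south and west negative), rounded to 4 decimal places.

160.4167, 160.5000

Field R=17, I=8: +17·20° lon, +8·10° lat → SW at lon 160°, lat -10°.
Square 0, 0: +0·2° lon, +0·1° lat → SW at lon 160°, lat -10°.
Subsquare f=5, h=7: +5·0.0833333° lon, +7·0.0416667° lat → SW at lon 160.417°, lat -9.70833°.
Cell spans 0.0833333° lon × 0.0416667° lat.
west 160.4167, east 160.5000.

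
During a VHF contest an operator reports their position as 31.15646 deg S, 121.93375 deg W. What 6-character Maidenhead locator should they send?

Add 180° to longitude and 90° to latitude: 58.0662, 58.8435.
Field (20°×10°, letters A–R): 58.0662/20 → 2 → C, 58.8435/10 → 5 → F; chars CF.
Square (2°×1°, digits 0–9): 18.0662/2 → 9, 8.8435/1 → 8; chars 98.
Subsquare (5′×2.5′, letters a–x): 0.0662/0.0833333 → 0 → a, 0.8435/0.0416667 → 20 → u; chars au.

CF98au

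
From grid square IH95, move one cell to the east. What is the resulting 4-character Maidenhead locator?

Longitude square 9; +1 → 10, wraps to 0, carry into field.
Longitude field I = 8; +1 → 9 = J.
The latitude characters are unchanged.

JH05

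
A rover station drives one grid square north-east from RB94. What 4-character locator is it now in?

Longitude square 9; +1 → 10, wraps to 0, carry into field.
Longitude field R = 17; +1 → 18, wraps to 0 = A, wrapping around the antimeridian.
Latitude square 4; +1 → 5.

AB05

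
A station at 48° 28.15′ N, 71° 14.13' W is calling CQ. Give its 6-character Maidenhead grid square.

FN48jl

Offset from 180°W / 90°S: lon 108.7645°, lat 138.4692°.
Field: lon ⌊108.7645/20⌋ = 5 → F; lat ⌊138.4692/10⌋ = 13 → N.
Square: lon ⌊8.7645/2⌋ = 4; lat ⌊8.4692/1⌋ = 8.
Subsquare: lon ⌊0.7645/0.0833333⌋ = 9 → j; lat ⌊0.4692/0.0416667⌋ = 11 → l.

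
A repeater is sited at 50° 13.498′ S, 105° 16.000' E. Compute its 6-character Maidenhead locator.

OD29ps

Offset from 180°W / 90°S: lon 285.2667°, lat 39.7750°.
Field: lon ⌊285.2667/20⌋ = 14 → O; lat ⌊39.7750/10⌋ = 3 → D.
Square: lon ⌊5.2667/2⌋ = 2; lat ⌊9.7750/1⌋ = 9.
Subsquare: lon ⌊1.2667/0.0833333⌋ = 15 → p; lat ⌊0.7750/0.0416667⌋ = 18 → s.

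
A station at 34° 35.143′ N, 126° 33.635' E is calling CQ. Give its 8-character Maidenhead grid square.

PM34go70

Add 180° to longitude and 90° to latitude: 306.56058, 124.58572.
Field: lon ⌊306.56058/20⌋ = 15 → P; lat ⌊124.58572/10⌋ = 12 → M.
Square: lon ⌊6.56058/2⌋ = 3; lat ⌊4.58572/1⌋ = 4.
Subsquare: lon ⌊0.56058/0.0833333⌋ = 6 → g; lat ⌊0.58572/0.0416667⌋ = 14 → o.
Extended square: lon ⌊0.06058/0.00833333⌋ = 7; lat ⌊0.00238/0.00416667⌋ = 0.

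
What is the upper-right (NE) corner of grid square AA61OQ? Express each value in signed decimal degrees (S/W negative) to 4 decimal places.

-88.2917, -166.7500

Field A=0, A=0: +0·20° lon, +0·10° lat → SW at lon -180°, lat -90°.
Square 6, 1: +6·2° lon, +1·1° lat → SW at lon -168°, lat -89°.
Subsquare o=14, q=16: +14·0.0833333° lon, +16·0.0416667° lat → SW at lon -166.833°, lat -88.3333°.
Cell spans 0.0833333° lon × 0.0416667° lat. NE corner is SW corner plus one full cell.
latitude -88.2917, longitude -166.7500.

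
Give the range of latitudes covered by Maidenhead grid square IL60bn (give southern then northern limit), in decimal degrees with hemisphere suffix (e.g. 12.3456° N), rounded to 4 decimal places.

20.5417° N, 20.5833° N

Field I=8, L=11: +8·20° lon, +11·10° lat → SW at lon -20°, lat 20°.
Square 6, 0: +6·2° lon, +0·1° lat → SW at lon -8°, lat 20°.
Subsquare b=1, n=13: +1·0.0833333° lon, +13·0.0416667° lat → SW at lon -7.91667°, lat 20.5417°.
Cell spans 0.0833333° lon × 0.0416667° lat.
south 20.5417° N, north 20.5833° N.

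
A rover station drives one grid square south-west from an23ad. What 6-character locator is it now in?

AN13xc

Longitude subsquare a = 0; −1 → -1, wraps to 23 = x, carry into square.
Longitude square 2; −1 → 1.
Latitude subsquare d = 3; −1 → 2 = c.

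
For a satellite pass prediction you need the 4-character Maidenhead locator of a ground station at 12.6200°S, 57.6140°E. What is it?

LH87

Add 180° to longitude and 90° to latitude: 237.61, 77.38.
Field: 237.61/20 → 11 → L, 77.38/10 → 7 → H; chars LH.
Square: 17.61/2 → 8, 7.38/1 → 7; chars 87.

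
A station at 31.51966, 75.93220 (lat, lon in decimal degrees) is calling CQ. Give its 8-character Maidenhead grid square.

MM71xm14

Shift to the Maidenhead origin (180°W, 90°S): lon 255.93220, lat 121.51966.
Field: 255.93220/20 → 12 → M, 121.51966/10 → 12 → M; chars MM.
Square: 15.93220/2 → 7, 1.51966/1 → 1; chars 71.
Subsquare: 1.93220/0.0833333 → 23 → x, 0.51966/0.0416667 → 12 → m; chars xm.
Extended square: 0.01553/0.00833333 → 1, 0.01966/0.00416667 → 4; chars 14.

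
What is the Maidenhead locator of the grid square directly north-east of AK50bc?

AK50cd

Longitude subsquare b = 1; +1 → 2 = c.
Latitude subsquare c = 2; +1 → 3 = d.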